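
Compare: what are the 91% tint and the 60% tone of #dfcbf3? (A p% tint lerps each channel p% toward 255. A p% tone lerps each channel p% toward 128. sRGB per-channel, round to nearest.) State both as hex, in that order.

#fcfafe, #a69eae

#dfcbf3 is rgb(223, 203, 243).
91% tint:
  R: 223 + 0.91×(255−223) = 223 + 29.12 = 252.12 → 252
  G: 203 + 47.32 = 250.32 → 250
  B: 243 + 0.91×(255−243) = 243 + 10.92 = 253.92 → 254
  → #fcfafe
60% tone:
  R: 223 − 57 = 166 → 166
  G: 203 − 45 = 158 → 158
  B: 243 + 0.6×(128−243) = 243 − 69 = 174 → 174
  → #a69eae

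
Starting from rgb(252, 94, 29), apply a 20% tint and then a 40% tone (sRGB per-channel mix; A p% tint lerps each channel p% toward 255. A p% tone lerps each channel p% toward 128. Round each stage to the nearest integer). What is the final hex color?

Per channel, c → c + 0.2(255 − c):
  R: 252 + 0.2×(255−252) = 252 + 0.6 = 252.6 → 253
  G: 94 + 0.2×(255−94) = 94 + 32.2 = 126.2 → 126
  B: 29 + 45.2 = 74.2 → 74
After the tint: rgb(253, 126, 74) = #FD7E4A.
A 40% tone moves each channel 40% toward 128:
  R: 253 + 0.4×(128−253) = 253 − 50 = 203 → 203
  G: 126 + 0.8 = 126.8 → 127
  B: 74 + 0.4×(128−74) = 74 + 21.6 = 95.6 → 96
rgb(203, 127, 96) = #CB7F60.

#CB7F60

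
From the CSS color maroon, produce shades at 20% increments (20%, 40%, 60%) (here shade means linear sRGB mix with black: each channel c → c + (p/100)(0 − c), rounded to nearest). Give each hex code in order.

CSS maroon is rgb(128, 0, 0).
20%: (128 − 25.6 = 102.4→102, 0→0, 0→0) → #660000
40%: (128 − 51.2 = 76.8→77, 0→0, 0→0) → #4D0000
60%: (128 − 76.8 = 51.2→51, 0→0, 0→0) → #330000

#660000, #4D0000, #330000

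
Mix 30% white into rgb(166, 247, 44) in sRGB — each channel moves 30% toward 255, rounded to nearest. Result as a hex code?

Per channel, c → c + 0.3(255 − c):
  R: 166 + 26.7 = 192.7 → 193
  G: 247 + 2.4 = 249.4 → 249
  B: 44 + 0.3×(255−44) = 44 + 63.3 = 107.3 → 107
rgb(193, 249, 107) = #c1f96b.

#c1f96b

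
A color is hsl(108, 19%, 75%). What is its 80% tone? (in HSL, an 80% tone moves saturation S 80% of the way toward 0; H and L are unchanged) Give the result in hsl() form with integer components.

S moves 80% from 19 toward 0: 19 − 15.2 = 3.8 → 4.
H and L are unchanged.

hsl(108, 4%, 75%)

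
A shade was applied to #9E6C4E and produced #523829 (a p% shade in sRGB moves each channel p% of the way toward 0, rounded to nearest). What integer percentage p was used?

#9E6C4E is rgb(158, 108, 78); #523829 is rgb(82, 56, 41).
On the R channel (widest range): 82 ≈ 158 + (p/100)(0 − 158), so p ≈ 100×(82 − 158)/(0 − 158) = -7600/-158 = 48.10.
p = 48 reproduces all three channels after rounding.

48%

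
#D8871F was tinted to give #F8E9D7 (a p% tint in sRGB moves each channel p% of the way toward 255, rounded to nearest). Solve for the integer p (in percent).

#D8871F is rgb(216, 135, 31); #F8E9D7 is rgb(248, 233, 215).
On the B channel (widest range): 215 ≈ 31 + (p/100)(255 − 31), so p ≈ 100×(215 − 31)/(255 − 31) = 18400/224 = 82.14.
p = 82 reproduces all three channels after rounding.

82%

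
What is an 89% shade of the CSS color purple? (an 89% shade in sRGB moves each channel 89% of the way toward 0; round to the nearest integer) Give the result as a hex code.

CSS purple is rgb(128, 0, 128).
Lerp each channel 89% toward 0:
  R: 128 + 0.89×(0−128) = 128 − 113.92 = 14.08 → 14
  G: 0 + 0 = 0 → 0
  B: 128 − 113.92 = 14.08 → 14
rgb(14, 0, 14) = #0E000E.

#0E000E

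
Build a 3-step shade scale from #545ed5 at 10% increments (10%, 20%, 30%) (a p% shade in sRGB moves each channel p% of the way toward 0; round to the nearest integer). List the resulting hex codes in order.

#545ed5 is rgb(84, 94, 213).
10%: (84 − 8.4 = 75.6→76, 94 − 9.4 = 84.6→85, 213 − 21.3 = 191.7→192) → #4c55c0
20%: (84 − 16.8 = 67.2→67, 94 − 18.8 = 75.2→75, 213 − 42.6 = 170.4→170) → #434baa
30%: (84 − 25.2 = 58.8→59, 94 − 28.2 = 65.8→66, 213 − 63.9 = 149.1→149) → #3b4295

#4c55c0, #434baa, #3b4295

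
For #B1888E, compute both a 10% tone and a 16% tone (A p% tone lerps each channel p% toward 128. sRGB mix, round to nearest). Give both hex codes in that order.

#B1888E is rgb(177, 136, 142).
10% tone:
  R: 177 − 4.9 = 172.1 → 172
  G: 136 − 0.8 = 135.2 → 135
  B: 142 + 0.1×(128−142) = 142 − 1.4 = 140.6 → 141
  → #AC878D
16% tone:
  R: 177 − 7.84 = 169.16 → 169
  G: 136 − 1.28 = 134.72 → 135
  B: 142 + 0.16×(128−142) = 142 − 2.24 = 139.76 → 140
  → #A9878C

#AC878D, #A9878C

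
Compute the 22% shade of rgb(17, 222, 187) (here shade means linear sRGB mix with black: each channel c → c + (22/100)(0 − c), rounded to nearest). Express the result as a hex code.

#0DAD92

A 22% shade moves each channel 22% toward 0:
  R: 17 + 0.22×(0−17) = 17 − 3.74 = 13.26 → 13
  G: 222 + 0.22×(0−222) = 222 − 48.84 = 173.16 → 173
  B: 187 + 0.22×(0−187) = 187 − 41.14 = 145.86 → 146
rgb(13, 173, 146) = #0DAD92.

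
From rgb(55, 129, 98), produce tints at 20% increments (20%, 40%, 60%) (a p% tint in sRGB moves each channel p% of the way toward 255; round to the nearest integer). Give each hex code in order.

20%: (55 + 40 = 95→95, 129 + 25.2 = 154.2→154, 98 + 31.4 = 129.4→129) → #5F9A81
40%: (55 + 80 = 135→135, 129 + 50.4 = 179.4→179, 98 + 62.8 = 160.8→161) → #87B3A1
60%: (55 + 120 = 175→175, 129 + 75.6 = 204.6→205, 98 + 94.2 = 192.2→192) → #AFCDC0

#5F9A81, #87B3A1, #AFCDC0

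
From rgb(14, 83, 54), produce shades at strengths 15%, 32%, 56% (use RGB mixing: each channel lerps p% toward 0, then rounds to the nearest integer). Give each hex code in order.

15%: (14 − 2.1 = 11.9→12, 83 − 12.45 = 70.55→71, 54 − 8.1 = 45.9→46) → #0C472E
32%: (14 − 4.48 = 9.52→10, 83 − 26.56 = 56.44→56, 54 − 17.28 = 36.72→37) → #0A3825
56%: (14 − 7.84 = 6.16→6, 83 − 46.48 = 36.52→37, 54 − 30.24 = 23.76→24) → #062518

#0C472E, #0A3825, #062518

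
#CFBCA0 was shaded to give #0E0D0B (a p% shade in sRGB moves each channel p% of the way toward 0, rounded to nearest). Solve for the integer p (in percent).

#CFBCA0 is rgb(207, 188, 160); #0E0D0B is rgb(14, 13, 11).
On the R channel (widest range): 14 ≈ 207 + (p/100)(0 − 207), so p ≈ 100×(14 − 207)/(0 − 207) = -19300/-207 = 93.24.
p = 93 reproduces all three channels after rounding.

93%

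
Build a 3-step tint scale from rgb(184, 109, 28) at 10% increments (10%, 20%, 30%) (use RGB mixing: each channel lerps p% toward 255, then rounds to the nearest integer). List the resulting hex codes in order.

10%: (184 + 7.1 = 191.1→191, 109 + 14.6 = 123.6→124, 28 + 22.7 = 50.7→51) → #bf7c33
20%: (184 + 14.2 = 198.2→198, 109 + 29.2 = 138.2→138, 28 + 45.4 = 73.4→73) → #c68a49
30%: (184 + 21.3 = 205.3→205, 109 + 43.8 = 152.8→153, 28 + 68.1 = 96.1→96) → #cd9960

#bf7c33, #c68a49, #cd9960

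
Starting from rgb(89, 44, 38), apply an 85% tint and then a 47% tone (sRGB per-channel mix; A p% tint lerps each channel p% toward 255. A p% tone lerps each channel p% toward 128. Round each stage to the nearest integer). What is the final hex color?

#B6B2B2

Per channel, c → c + 0.85(255 − c):
  R: 89 + 141.1 = 230.1 → 230
  G: 44 + 0.85×(255−44) = 44 + 179.35 = 223.35 → 223
  B: 38 + 0.85×(255−38) = 38 + 184.45 = 222.45 → 222
After the tint: rgb(230, 223, 222) = #E6DFDE.
A 47% tone moves each channel 47% toward 128:
  R: 230 + 0.47×(128−230) = 230 − 47.94 = 182.06 → 182
  G: 223 − 44.65 = 178.35 → 178
  B: 222 − 44.18 = 177.82 → 178
rgb(182, 178, 178) = #B6B2B2.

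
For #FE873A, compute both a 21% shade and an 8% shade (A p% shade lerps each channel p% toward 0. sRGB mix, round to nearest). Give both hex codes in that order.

#FE873A is rgb(254, 135, 58).
21% shade:
  R: 254 + 0.21×(0−254) = 254 − 53.34 = 200.66 → 201
  G: 135 + 0.21×(0−135) = 135 − 28.35 = 106.65 → 107
  B: 58 + 0.21×(0−58) = 58 − 12.18 = 45.82 → 46
  → #C96B2E
8% shade:
  R: 254 − 20.32 = 233.68 → 234
  G: 135 − 10.8 = 124.2 → 124
  B: 58 + 0.08×(0−58) = 58 − 4.64 = 53.36 → 53
  → #EA7C35

#C96B2E, #EA7C35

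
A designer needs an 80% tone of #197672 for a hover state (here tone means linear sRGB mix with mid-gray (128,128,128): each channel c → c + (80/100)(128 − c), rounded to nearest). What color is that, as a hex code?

#6B7E7D

#197672 is rgb(25, 118, 114).
An 80% tone moves each channel 80% toward 128:
  R: 25 + 0.8×(128−25) = 25 + 82.4 = 107.4 → 107
  G: 118 + 0.8×(128−118) = 118 + 8 = 126 → 126
  B: 114 + 11.2 = 125.2 → 125
rgb(107, 126, 125) = #6B7E7D.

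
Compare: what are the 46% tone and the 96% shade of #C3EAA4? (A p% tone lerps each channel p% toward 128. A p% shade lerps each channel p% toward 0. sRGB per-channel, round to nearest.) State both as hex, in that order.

#C3EAA4 is rgb(195, 234, 164).
46% tone:
  R: 195 − 30.82 = 164.18 → 164
  G: 234 − 48.76 = 185.24 → 185
  B: 164 + 0.46×(128−164) = 164 − 16.56 = 147.44 → 147
  → #A4B993
96% shade:
  R: 195 + 0.96×(0−195) = 195 − 187.2 = 7.8 → 8
  G: 234 − 224.64 = 9.36 → 9
  B: 164 − 157.44 = 6.56 → 7
  → #080907

#A4B993, #080907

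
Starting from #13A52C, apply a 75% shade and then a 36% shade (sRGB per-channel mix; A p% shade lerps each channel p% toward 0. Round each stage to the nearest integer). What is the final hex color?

#031A07

#13A52C is rgb(19, 165, 44).
Lerp each channel 75% toward 0:
  R: 19 − 14.25 = 4.75 → 5
  G: 165 − 123.75 = 41.25 → 41
  B: 44 + 0.75×(0−44) = 44 − 33 = 11 → 11
After the shade: rgb(5, 41, 11) = #05290B.
Per channel, c → c + 0.36(0 − c):
  R: 5 + 0.36×(0−5) = 5 − 1.8 = 3.2 → 3
  G: 41 − 14.76 = 26.24 → 26
  B: 11 + 0.36×(0−11) = 11 − 3.96 = 7.04 → 7
rgb(3, 26, 7) = #031A07.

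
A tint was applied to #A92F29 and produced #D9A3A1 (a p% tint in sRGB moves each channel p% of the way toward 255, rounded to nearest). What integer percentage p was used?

56%

#A92F29 is rgb(169, 47, 41); #D9A3A1 is rgb(217, 163, 161).
On the B channel (widest range): 161 ≈ 41 + (p/100)(255 − 41), so p ≈ 100×(161 − 41)/(255 − 41) = 12000/214 = 56.07.
p = 56 reproduces all three channels after rounding.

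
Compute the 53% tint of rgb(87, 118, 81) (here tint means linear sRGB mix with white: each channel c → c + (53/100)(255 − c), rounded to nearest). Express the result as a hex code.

#B0BFAD

Lerp each channel 53% toward 255:
  R: 87 + 0.53×(255−87) = 87 + 89.04 = 176.04 → 176
  G: 118 + 0.53×(255−118) = 118 + 72.61 = 190.61 → 191
  B: 81 + 0.53×(255−81) = 81 + 92.22 = 173.22 → 173
rgb(176, 191, 173) = #B0BFAD.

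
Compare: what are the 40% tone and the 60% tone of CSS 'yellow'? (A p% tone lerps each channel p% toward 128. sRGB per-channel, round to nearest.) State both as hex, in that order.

CSS yellow is rgb(255, 255, 0).
40% tone:
  R: 255 + 0.4×(128−255) = 255 − 50.8 = 204.2 → 204
  G: 255 + 0.4×(128−255) = 255 − 50.8 = 204.2 → 204
  B: 0 + 51.2 = 51.2 → 51
  → #CCCC33
60% tone:
  R: 255 + 0.6×(128−255) = 255 − 76.2 = 178.8 → 179
  G: 255 + 0.6×(128−255) = 255 − 76.2 = 178.8 → 179
  B: 0 + 0.6×(128−0) = 0 + 76.8 = 76.8 → 77
  → #B3B34D

#CCCC33, #B3B34D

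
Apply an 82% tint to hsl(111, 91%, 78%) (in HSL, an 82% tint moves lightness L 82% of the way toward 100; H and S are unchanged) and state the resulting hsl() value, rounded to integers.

hsl(111, 91%, 96%)

L moves 82% from 78 toward 100: 78 + 18.04 = 96.04 → 96.
H and S are unchanged.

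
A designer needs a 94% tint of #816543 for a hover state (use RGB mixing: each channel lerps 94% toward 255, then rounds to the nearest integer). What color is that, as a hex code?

#816543 is rgb(129, 101, 67).
A 94% tint moves each channel 94% toward 255:
  R: 129 + 0.94×(255−129) = 129 + 118.44 = 247.44 → 247
  G: 101 + 144.76 = 245.76 → 246
  B: 67 + 176.72 = 243.72 → 244
rgb(247, 246, 244) = #f7f6f4.

#f7f6f4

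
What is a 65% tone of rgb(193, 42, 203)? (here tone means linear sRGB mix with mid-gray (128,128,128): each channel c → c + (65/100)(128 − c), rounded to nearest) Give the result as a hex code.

A 65% tone moves each channel 65% toward 128:
  R: 193 + 0.65×(128−193) = 193 − 42.25 = 150.75 → 151
  G: 42 + 0.65×(128−42) = 42 + 55.9 = 97.9 → 98
  B: 203 + 0.65×(128−203) = 203 − 48.75 = 154.25 → 154
rgb(151, 98, 154) = #97629A.

#97629A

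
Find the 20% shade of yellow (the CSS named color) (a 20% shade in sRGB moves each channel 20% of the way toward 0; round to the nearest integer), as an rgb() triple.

rgb(204, 204, 0)

CSS yellow is rgb(255, 255, 0).
A 20% shade moves each channel 20% toward 0:
  R: 255 + 0.2×(0−255) = 255 − 51 = 204 → 204
  G: 255 − 51 = 204 → 204
  B: 0 + 0.2×(0−0) = 0 + 0 = 0 → 0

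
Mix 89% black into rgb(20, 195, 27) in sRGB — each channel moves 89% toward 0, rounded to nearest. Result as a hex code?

#021503

Per channel, c → c + 0.89(0 − c):
  R: 20 + 0.89×(0−20) = 20 − 17.8 = 2.2 → 2
  G: 195 + 0.89×(0−195) = 195 − 173.55 = 21.45 → 21
  B: 27 − 24.03 = 2.97 → 3
rgb(2, 21, 3) = #021503.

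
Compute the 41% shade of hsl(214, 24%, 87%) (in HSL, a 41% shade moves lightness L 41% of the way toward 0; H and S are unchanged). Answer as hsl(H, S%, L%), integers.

L moves 41% from 87 toward 0: 87 − 35.67 = 51.33 → 51.
H and S are unchanged.

hsl(214, 24%, 51%)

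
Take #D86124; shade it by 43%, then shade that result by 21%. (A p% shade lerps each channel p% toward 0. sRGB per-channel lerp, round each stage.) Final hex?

#612B11

#D86124 is rgb(216, 97, 36).
Lerp each channel 43% toward 0:
  R: 216 + 0.43×(0−216) = 216 − 92.88 = 123.12 → 123
  G: 97 − 41.71 = 55.29 → 55
  B: 36 − 15.48 = 20.52 → 21
After the shade: rgb(123, 55, 21) = #7B3715.
Lerp each channel 21% toward 0:
  R: 123 + 0.21×(0−123) = 123 − 25.83 = 97.17 → 97
  G: 55 + 0.21×(0−55) = 55 − 11.55 = 43.45 → 43
  B: 21 − 4.41 = 16.59 → 17
rgb(97, 43, 17) = #612B11.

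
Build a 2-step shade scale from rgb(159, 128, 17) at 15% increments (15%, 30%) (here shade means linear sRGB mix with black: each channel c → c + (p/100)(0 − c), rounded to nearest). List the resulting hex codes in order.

15%: (159 − 23.85 = 135.15→135, 128 − 19.2 = 108.8→109, 17 − 2.55 = 14.45→14) → #876D0E
30%: (159 − 47.7 = 111.3→111, 128 − 38.4 = 89.6→90, 17 − 5.1 = 11.9→12) → #6F5A0C

#876D0E, #6F5A0C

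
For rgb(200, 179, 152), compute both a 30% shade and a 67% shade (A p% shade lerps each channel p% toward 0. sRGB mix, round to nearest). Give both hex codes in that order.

#8c7d6a, #423b32

30% shade:
  R: 200 + 0.3×(0−200) = 200 − 60 = 140 → 140
  G: 179 + 0.3×(0−179) = 179 − 53.7 = 125.3 → 125
  B: 152 − 45.6 = 106.4 → 106
  → #8c7d6a
67% shade:
  R: 200 + 0.67×(0−200) = 200 − 134 = 66 → 66
  G: 179 + 0.67×(0−179) = 179 − 119.93 = 59.07 → 59
  B: 152 + 0.67×(0−152) = 152 − 101.84 = 50.16 → 50
  → #423b32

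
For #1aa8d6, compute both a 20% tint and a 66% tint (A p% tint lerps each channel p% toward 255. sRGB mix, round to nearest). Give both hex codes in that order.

#1aa8d6 is rgb(26, 168, 214).
20% tint:
  R: 26 + 0.2×(255−26) = 26 + 45.8 = 71.8 → 72
  G: 168 + 17.4 = 185.4 → 185
  B: 214 + 0.2×(255−214) = 214 + 8.2 = 222.2 → 222
  → #48b9de
66% tint:
  R: 26 + 0.66×(255−26) = 26 + 151.14 = 177.14 → 177
  G: 168 + 0.66×(255−168) = 168 + 57.42 = 225.42 → 225
  B: 214 + 0.66×(255−214) = 214 + 27.06 = 241.06 → 241
  → #b1e1f1

#48b9de, #b1e1f1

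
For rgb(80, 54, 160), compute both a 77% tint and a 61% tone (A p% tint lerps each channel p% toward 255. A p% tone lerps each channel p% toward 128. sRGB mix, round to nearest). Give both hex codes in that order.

77% tint:
  R: 80 + 0.77×(255−80) = 80 + 134.75 = 214.75 → 215
  G: 54 + 0.77×(255−54) = 54 + 154.77 = 208.77 → 209
  B: 160 + 0.77×(255−160) = 160 + 73.15 = 233.15 → 233
  → #d7d1e9
61% tone:
  R: 80 + 0.61×(128−80) = 80 + 29.28 = 109.28 → 109
  G: 54 + 0.61×(128−54) = 54 + 45.14 = 99.14 → 99
  B: 160 − 19.52 = 140.48 → 140
  → #6d638c

#d7d1e9, #6d638c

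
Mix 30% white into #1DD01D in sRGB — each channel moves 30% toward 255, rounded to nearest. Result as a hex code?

#1DD01D is rgb(29, 208, 29).
A 30% tint moves each channel 30% toward 255:
  R: 29 + 0.3×(255−29) = 29 + 67.8 = 96.8 → 97
  G: 208 + 0.3×(255−208) = 208 + 14.1 = 222.1 → 222
  B: 29 + 0.3×(255−29) = 29 + 67.8 = 96.8 → 97
rgb(97, 222, 97) = #61DE61.

#61DE61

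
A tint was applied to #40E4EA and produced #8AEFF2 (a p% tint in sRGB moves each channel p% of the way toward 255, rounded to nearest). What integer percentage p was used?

39%

#40E4EA is rgb(64, 228, 234); #8AEFF2 is rgb(138, 239, 242).
On the R channel (widest range): 138 ≈ 64 + (p/100)(255 − 64), so p ≈ 100×(138 − 64)/(255 − 64) = 7400/191 = 38.74.
p = 39 reproduces all three channels after rounding.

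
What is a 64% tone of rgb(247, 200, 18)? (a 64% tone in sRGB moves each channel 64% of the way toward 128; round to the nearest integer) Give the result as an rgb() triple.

rgb(171, 154, 88)

Per channel, c → c + 0.64(128 − c):
  R: 247 − 76.16 = 170.84 → 171
  G: 200 − 46.08 = 153.92 → 154
  B: 18 + 0.64×(128−18) = 18 + 70.4 = 88.4 → 88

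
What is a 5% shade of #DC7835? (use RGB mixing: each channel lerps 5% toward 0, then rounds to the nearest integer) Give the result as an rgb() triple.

rgb(209, 114, 50)

#DC7835 is rgb(220, 120, 53).
Per channel, c → c + 0.05(0 − c):
  R: 220 + 0.05×(0−220) = 220 − 11 = 209 → 209
  G: 120 + 0.05×(0−120) = 120 − 6 = 114 → 114
  B: 53 − 2.65 = 50.35 → 50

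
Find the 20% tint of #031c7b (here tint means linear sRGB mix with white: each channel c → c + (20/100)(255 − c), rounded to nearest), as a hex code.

#031c7b is rgb(3, 28, 123).
A 20% tint moves each channel 20% toward 255:
  R: 3 + 0.2×(255−3) = 3 + 50.4 = 53.4 → 53
  G: 28 + 0.2×(255−28) = 28 + 45.4 = 73.4 → 73
  B: 123 + 0.2×(255−123) = 123 + 26.4 = 149.4 → 149
rgb(53, 73, 149) = #354995.

#354995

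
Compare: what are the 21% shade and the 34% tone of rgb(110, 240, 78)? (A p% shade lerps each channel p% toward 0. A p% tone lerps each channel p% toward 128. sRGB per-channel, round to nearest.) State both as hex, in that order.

#57BE3E, #74CA5F

21% shade:
  R: 110 + 0.21×(0−110) = 110 − 23.1 = 86.9 → 87
  G: 240 + 0.21×(0−240) = 240 − 50.4 = 189.6 → 190
  B: 78 + 0.21×(0−78) = 78 − 16.38 = 61.62 → 62
  → #57BE3E
34% tone:
  R: 110 + 6.12 = 116.12 → 116
  G: 240 − 38.08 = 201.92 → 202
  B: 78 + 0.34×(128−78) = 78 + 17 = 95 → 95
  → #74CA5F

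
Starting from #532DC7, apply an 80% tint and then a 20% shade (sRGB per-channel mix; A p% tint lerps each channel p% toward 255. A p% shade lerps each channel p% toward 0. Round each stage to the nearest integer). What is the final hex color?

#B1AAC3

#532DC7 is rgb(83, 45, 199).
Per channel, c → c + 0.8(255 − c):
  R: 83 + 137.6 = 220.6 → 221
  G: 45 + 0.8×(255−45) = 45 + 168 = 213 → 213
  B: 199 + 44.8 = 243.8 → 244
After the tint: rgb(221, 213, 244) = #DDD5F4.
Per channel, c → c + 0.2(0 − c):
  R: 221 + 0.2×(0−221) = 221 − 44.2 = 176.8 → 177
  G: 213 + 0.2×(0−213) = 213 − 42.6 = 170.4 → 170
  B: 244 + 0.2×(0−244) = 244 − 48.8 = 195.2 → 195
rgb(177, 170, 195) = #B1AAC3.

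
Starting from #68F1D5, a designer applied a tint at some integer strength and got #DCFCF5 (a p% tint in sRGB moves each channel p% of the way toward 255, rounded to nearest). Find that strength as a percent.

#68F1D5 is rgb(104, 241, 213); #DCFCF5 is rgb(220, 252, 245).
On the R channel (widest range): 220 ≈ 104 + (p/100)(255 − 104), so p ≈ 100×(220 − 104)/(255 − 104) = 11600/151 = 76.82.
p = 77 reproduces all three channels after rounding.

77%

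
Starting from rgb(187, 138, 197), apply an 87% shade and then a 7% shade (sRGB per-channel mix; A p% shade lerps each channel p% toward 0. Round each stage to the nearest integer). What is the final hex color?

Per channel, c → c + 0.87(0 − c):
  R: 187 − 162.69 = 24.31 → 24
  G: 138 + 0.87×(0−138) = 138 − 120.06 = 17.94 → 18
  B: 197 + 0.87×(0−197) = 197 − 171.39 = 25.61 → 26
After the shade: rgb(24, 18, 26) = #18121a.
A 7% shade moves each channel 7% toward 0:
  R: 24 + 0.07×(0−24) = 24 − 1.68 = 22.32 → 22
  G: 18 + 0.07×(0−18) = 18 − 1.26 = 16.74 → 17
  B: 26 − 1.82 = 24.18 → 24
rgb(22, 17, 24) = #161118.

#161118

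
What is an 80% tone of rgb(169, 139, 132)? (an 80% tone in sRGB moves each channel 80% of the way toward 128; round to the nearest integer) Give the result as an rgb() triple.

rgb(136, 130, 129)

An 80% tone moves each channel 80% toward 128:
  R: 169 − 32.8 = 136.2 → 136
  G: 139 + 0.8×(128−139) = 139 − 8.8 = 130.2 → 130
  B: 132 + 0.8×(128−132) = 132 − 3.2 = 128.8 → 129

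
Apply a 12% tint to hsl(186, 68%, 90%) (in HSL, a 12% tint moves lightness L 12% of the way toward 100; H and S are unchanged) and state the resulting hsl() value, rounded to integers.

L moves 12% from 90 toward 100: 90 + 1.2 = 91.2 → 91.
H and S are unchanged.

hsl(186, 68%, 91%)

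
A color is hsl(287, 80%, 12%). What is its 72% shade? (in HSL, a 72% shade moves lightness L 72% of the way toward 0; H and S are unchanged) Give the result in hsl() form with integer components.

L moves 72% from 12 toward 0: 12 − 8.64 = 3.36 → 3.
H and S are unchanged.

hsl(287, 80%, 3%)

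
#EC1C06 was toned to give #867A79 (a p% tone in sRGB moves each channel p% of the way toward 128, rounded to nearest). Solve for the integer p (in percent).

94%

#EC1C06 is rgb(236, 28, 6); #867A79 is rgb(134, 122, 121).
On the B channel (widest range): 121 ≈ 6 + (p/100)(128 − 6), so p ≈ 100×(121 − 6)/(128 − 6) = 11500/122 = 94.26.
p = 94 reproduces all three channels after rounding.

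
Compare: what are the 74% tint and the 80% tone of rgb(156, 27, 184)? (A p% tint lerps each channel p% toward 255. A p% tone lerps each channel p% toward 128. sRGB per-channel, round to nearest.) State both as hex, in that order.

#e5c4ed, #866c8b

74% tint:
  R: 156 + 0.74×(255−156) = 156 + 73.26 = 229.26 → 229
  G: 27 + 168.72 = 195.72 → 196
  B: 184 + 52.54 = 236.54 → 237
  → #e5c4ed
80% tone:
  R: 156 − 22.4 = 133.6 → 134
  G: 27 + 80.8 = 107.8 → 108
  B: 184 − 44.8 = 139.2 → 139
  → #866c8b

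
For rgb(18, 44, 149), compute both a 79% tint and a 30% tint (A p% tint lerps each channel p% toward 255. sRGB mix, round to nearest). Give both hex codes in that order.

#cdd3e9, #596bb5

79% tint:
  R: 18 + 187.23 = 205.23 → 205
  G: 44 + 0.79×(255−44) = 44 + 166.69 = 210.69 → 211
  B: 149 + 83.74 = 232.74 → 233
  → #cdd3e9
30% tint:
  R: 18 + 71.1 = 89.1 → 89
  G: 44 + 0.3×(255−44) = 44 + 63.3 = 107.3 → 107
  B: 149 + 0.3×(255−149) = 149 + 31.8 = 180.8 → 181
  → #596bb5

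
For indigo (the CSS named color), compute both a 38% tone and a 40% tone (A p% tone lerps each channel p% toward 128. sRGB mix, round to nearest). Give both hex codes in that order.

#5F3181, #603381

CSS indigo is rgb(75, 0, 130).
38% tone:
  R: 75 + 20.14 = 95.14 → 95
  G: 0 + 48.64 = 48.64 → 49
  B: 130 + 0.38×(128−130) = 130 − 0.76 = 129.24 → 129
  → #5F3181
40% tone:
  R: 75 + 0.4×(128−75) = 75 + 21.2 = 96.2 → 96
  G: 0 + 0.4×(128−0) = 0 + 51.2 = 51.2 → 51
  B: 130 − 0.8 = 129.2 → 129
  → #603381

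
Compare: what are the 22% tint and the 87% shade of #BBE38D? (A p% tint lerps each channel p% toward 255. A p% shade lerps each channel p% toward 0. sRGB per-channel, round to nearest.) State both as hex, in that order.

#CAE9A6, #181E12

#BBE38D is rgb(187, 227, 141).
22% tint:
  R: 187 + 14.96 = 201.96 → 202
  G: 227 + 0.22×(255−227) = 227 + 6.16 = 233.16 → 233
  B: 141 + 25.08 = 166.08 → 166
  → #CAE9A6
87% shade:
  R: 187 + 0.87×(0−187) = 187 − 162.69 = 24.31 → 24
  G: 227 + 0.87×(0−227) = 227 − 197.49 = 29.51 → 30
  B: 141 − 122.67 = 18.33 → 18
  → #181E12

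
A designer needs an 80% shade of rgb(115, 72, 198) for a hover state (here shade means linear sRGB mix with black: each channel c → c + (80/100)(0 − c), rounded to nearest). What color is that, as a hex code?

Lerp each channel 80% toward 0:
  R: 115 − 92 = 23 → 23
  G: 72 + 0.8×(0−72) = 72 − 57.6 = 14.4 → 14
  B: 198 + 0.8×(0−198) = 198 − 158.4 = 39.6 → 40
rgb(23, 14, 40) = #170E28.

#170E28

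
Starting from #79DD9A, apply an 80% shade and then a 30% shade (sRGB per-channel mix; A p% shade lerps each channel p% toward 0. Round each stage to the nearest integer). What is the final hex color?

#111F16

#79DD9A is rgb(121, 221, 154).
Lerp each channel 80% toward 0:
  R: 121 + 0.8×(0−121) = 121 − 96.8 = 24.2 → 24
  G: 221 − 176.8 = 44.2 → 44
  B: 154 + 0.8×(0−154) = 154 − 123.2 = 30.8 → 31
After the shade: rgb(24, 44, 31) = #182C1F.
Lerp each channel 30% toward 0:
  R: 24 + 0.3×(0−24) = 24 − 7.2 = 16.8 → 17
  G: 44 + 0.3×(0−44) = 44 − 13.2 = 30.8 → 31
  B: 31 − 9.3 = 21.7 → 22
rgb(17, 31, 22) = #111F16.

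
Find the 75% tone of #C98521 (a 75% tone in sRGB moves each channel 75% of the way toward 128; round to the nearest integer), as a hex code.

#C98521 is rgb(201, 133, 33).
A 75% tone moves each channel 75% toward 128:
  R: 201 + 0.75×(128−201) = 201 − 54.75 = 146.25 → 146
  G: 133 + 0.75×(128−133) = 133 − 3.75 = 129.25 → 129
  B: 33 + 71.25 = 104.25 → 104
rgb(146, 129, 104) = #928168.

#928168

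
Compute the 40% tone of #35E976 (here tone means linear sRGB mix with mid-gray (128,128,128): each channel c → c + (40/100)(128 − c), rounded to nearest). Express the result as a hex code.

#35E976 is rgb(53, 233, 118).
Per channel, c → c + 0.4(128 − c):
  R: 53 + 30 = 83 → 83
  G: 233 + 0.4×(128−233) = 233 − 42 = 191 → 191
  B: 118 + 4 = 122 → 122
rgb(83, 191, 122) = #53BF7A.

#53BF7A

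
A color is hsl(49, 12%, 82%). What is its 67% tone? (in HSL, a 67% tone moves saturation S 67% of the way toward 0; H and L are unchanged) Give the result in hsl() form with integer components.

S moves 67% from 12 toward 0: 12 − 8.04 = 3.96 → 4.
H and L are unchanged.

hsl(49, 4%, 82%)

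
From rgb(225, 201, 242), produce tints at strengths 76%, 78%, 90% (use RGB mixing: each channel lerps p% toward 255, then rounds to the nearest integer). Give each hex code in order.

76%: (225 + 22.8 = 247.8→248, 201 + 41.04 = 242.04→242, 242 + 9.88 = 251.88→252) → #F8F2FC
78%: (225 + 23.4 = 248.4→248, 201 + 42.12 = 243.12→243, 242 + 10.14 = 252.14→252) → #F8F3FC
90%: (225 + 27 = 252→252, 201 + 48.6 = 249.6→250, 242 + 11.7 = 253.7→254) → #FCFAFE

#F8F2FC, #F8F3FC, #FCFAFE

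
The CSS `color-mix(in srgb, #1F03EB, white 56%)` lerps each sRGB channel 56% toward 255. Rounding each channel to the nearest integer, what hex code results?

#9C90F6

#1F03EB is rgb(31, 3, 235).
Lerp each channel 56% toward 255:
  R: 31 + 125.44 = 156.44 → 156
  G: 3 + 141.12 = 144.12 → 144
  B: 235 + 0.56×(255−235) = 235 + 11.2 = 246.2 → 246
rgb(156, 144, 246) = #9C90F6.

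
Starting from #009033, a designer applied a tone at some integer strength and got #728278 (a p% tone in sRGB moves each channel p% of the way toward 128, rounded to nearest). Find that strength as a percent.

89%

#009033 is rgb(0, 144, 51); #728278 is rgb(114, 130, 120).
On the R channel (widest range): 114 ≈ 0 + (p/100)(128 − 0), so p ≈ 100×(114 − 0)/(128 − 0) = 11400/128 = 89.06.
p = 89 reproduces all three channels after rounding.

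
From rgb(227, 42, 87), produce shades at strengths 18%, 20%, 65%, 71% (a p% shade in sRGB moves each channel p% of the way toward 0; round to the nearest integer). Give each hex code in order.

#BA2247, #B62246, #4F0F1E, #420C19

18%: (227 − 40.86 = 186.14→186, 42 − 7.56 = 34.44→34, 87 − 15.66 = 71.34→71) → #BA2247
20%: (227 − 45.4 = 181.6→182, 42 − 8.4 = 33.6→34, 87 − 17.4 = 69.6→70) → #B62246
65%: (227 − 147.55 = 79.45→79, 42 − 27.3 = 14.7→15, 87 − 56.55 = 30.45→30) → #4F0F1E
71%: (227 − 161.17 = 65.83→66, 42 − 29.82 = 12.18→12, 87 − 61.77 = 25.23→25) → #420C19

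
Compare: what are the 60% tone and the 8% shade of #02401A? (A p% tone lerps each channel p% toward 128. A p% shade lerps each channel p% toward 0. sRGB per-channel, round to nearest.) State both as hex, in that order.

#02401A is rgb(2, 64, 26).
60% tone:
  R: 2 + 0.6×(128−2) = 2 + 75.6 = 77.6 → 78
  G: 64 + 0.6×(128−64) = 64 + 38.4 = 102.4 → 102
  B: 26 + 0.6×(128−26) = 26 + 61.2 = 87.2 → 87
  → #4E6657
8% shade:
  R: 2 − 0.16 = 1.84 → 2
  G: 64 + 0.08×(0−64) = 64 − 5.12 = 58.88 → 59
  B: 26 + 0.08×(0−26) = 26 − 2.08 = 23.92 → 24
  → #023B18

#4E6657, #023B18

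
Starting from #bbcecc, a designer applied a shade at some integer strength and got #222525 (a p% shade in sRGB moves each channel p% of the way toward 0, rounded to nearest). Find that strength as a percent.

#bbcecc is rgb(187, 206, 204); #222525 is rgb(34, 37, 37).
On the G channel (widest range): 37 ≈ 206 + (p/100)(0 − 206), so p ≈ 100×(37 − 206)/(0 − 206) = -16900/-206 = 82.04.
p = 82 reproduces all three channels after rounding.

82%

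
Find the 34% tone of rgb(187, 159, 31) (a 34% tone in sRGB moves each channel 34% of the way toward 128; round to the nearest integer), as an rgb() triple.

rgb(167, 148, 64)

Per channel, c → c + 0.34(128 − c):
  R: 187 − 20.06 = 166.94 → 167
  G: 159 + 0.34×(128−159) = 159 − 10.54 = 148.46 → 148
  B: 31 + 0.34×(128−31) = 31 + 32.98 = 63.98 → 64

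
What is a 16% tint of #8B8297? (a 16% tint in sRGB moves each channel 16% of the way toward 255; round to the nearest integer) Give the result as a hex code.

#8B8297 is rgb(139, 130, 151).
A 16% tint moves each channel 16% toward 255:
  R: 139 + 18.56 = 157.56 → 158
  G: 130 + 20 = 150 → 150
  B: 151 + 0.16×(255−151) = 151 + 16.64 = 167.64 → 168
rgb(158, 150, 168) = #9E96A8.

#9E96A8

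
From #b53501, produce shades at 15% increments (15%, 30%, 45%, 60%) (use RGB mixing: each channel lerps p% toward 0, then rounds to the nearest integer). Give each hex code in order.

#9a2d01, #7f2501, #641d01, #481500

#b53501 is rgb(181, 53, 1).
15%: (181 − 27.15 = 153.85→154, 53 − 7.95 = 45.05→45, 1→1) → #9a2d01
30%: (181 − 54.3 = 126.7→127, 53 − 15.9 = 37.1→37, 1→1) → #7f2501
45%: (181 − 81.45 = 99.55→100, 53 − 23.85 = 29.15→29, 1→1) → #641d01
60%: (181 − 108.6 = 72.4→72, 53 − 31.8 = 21.2→21, 1 − 0.6 = 0.4→0) → #481500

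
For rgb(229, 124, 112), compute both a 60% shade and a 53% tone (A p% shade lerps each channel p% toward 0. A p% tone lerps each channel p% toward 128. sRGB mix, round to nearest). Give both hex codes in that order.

#5c322d, #af7e78

60% shade:
  R: 229 + 0.6×(0−229) = 229 − 137.4 = 91.6 → 92
  G: 124 + 0.6×(0−124) = 124 − 74.4 = 49.6 → 50
  B: 112 + 0.6×(0−112) = 112 − 67.2 = 44.8 → 45
  → #5c322d
53% tone:
  R: 229 − 53.53 = 175.47 → 175
  G: 124 + 2.12 = 126.12 → 126
  B: 112 + 8.48 = 120.48 → 120
  → #af7e78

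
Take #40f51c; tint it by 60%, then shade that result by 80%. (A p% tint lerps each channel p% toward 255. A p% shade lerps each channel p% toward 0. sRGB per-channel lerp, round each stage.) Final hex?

#243221

#40f51c is rgb(64, 245, 28).
Per channel, c → c + 0.6(255 − c):
  R: 64 + 0.6×(255−64) = 64 + 114.6 = 178.6 → 179
  G: 245 + 0.6×(255−245) = 245 + 6 = 251 → 251
  B: 28 + 0.6×(255−28) = 28 + 136.2 = 164.2 → 164
After the tint: rgb(179, 251, 164) = #b3fba4.
An 80% shade moves each channel 80% toward 0:
  R: 179 − 143.2 = 35.8 → 36
  G: 251 + 0.8×(0−251) = 251 − 200.8 = 50.2 → 50
  B: 164 + 0.8×(0−164) = 164 − 131.2 = 32.8 → 33
rgb(36, 50, 33) = #243221.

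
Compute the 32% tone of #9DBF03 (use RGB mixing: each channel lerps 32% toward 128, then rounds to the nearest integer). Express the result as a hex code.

#9DBF03 is rgb(157, 191, 3).
A 32% tone moves each channel 32% toward 128:
  R: 157 − 9.28 = 147.72 → 148
  G: 191 + 0.32×(128−191) = 191 − 20.16 = 170.84 → 171
  B: 3 + 0.32×(128−3) = 3 + 40 = 43 → 43
rgb(148, 171, 43) = #94AB2B.

#94AB2B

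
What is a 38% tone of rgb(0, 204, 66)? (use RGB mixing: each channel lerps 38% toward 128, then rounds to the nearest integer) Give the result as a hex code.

A 38% tone moves each channel 38% toward 128:
  R: 0 + 48.64 = 48.64 → 49
  G: 204 + 0.38×(128−204) = 204 − 28.88 = 175.12 → 175
  B: 66 + 23.56 = 89.56 → 90
rgb(49, 175, 90) = #31af5a.

#31af5a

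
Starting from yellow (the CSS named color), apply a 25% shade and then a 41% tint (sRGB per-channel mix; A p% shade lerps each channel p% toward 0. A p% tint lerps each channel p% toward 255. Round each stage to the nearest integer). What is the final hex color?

CSS yellow is rgb(255, 255, 0).
A 25% shade moves each channel 25% toward 0:
  R: 255 + 0.25×(0−255) = 255 − 63.75 = 191.25 → 191
  G: 255 − 63.75 = 191.25 → 191
  B: 0 + 0.25×(0−0) = 0 + 0 = 0 → 0
After the shade: rgb(191, 191, 0) = #bfbf00.
Per channel, c → c + 0.41(255 − c):
  R: 191 + 0.41×(255−191) = 191 + 26.24 = 217.24 → 217
  G: 191 + 26.24 = 217.24 → 217
  B: 0 + 104.55 = 104.55 → 105
rgb(217, 217, 105) = #d9d969.

#d9d969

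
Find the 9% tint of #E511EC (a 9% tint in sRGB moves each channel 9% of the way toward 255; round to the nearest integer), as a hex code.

#E511EC is rgb(229, 17, 236).
Per channel, c → c + 0.09(255 − c):
  R: 229 + 0.09×(255−229) = 229 + 2.34 = 231.34 → 231
  G: 17 + 21.42 = 38.42 → 38
  B: 236 + 1.71 = 237.71 → 238
rgb(231, 38, 238) = #E726EE.

#E726EE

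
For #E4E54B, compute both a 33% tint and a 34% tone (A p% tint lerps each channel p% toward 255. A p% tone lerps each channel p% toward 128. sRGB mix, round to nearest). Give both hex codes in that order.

#EDEE86, #C2C35D

#E4E54B is rgb(228, 229, 75).
33% tint:
  R: 228 + 0.33×(255−228) = 228 + 8.91 = 236.91 → 237
  G: 229 + 0.33×(255−229) = 229 + 8.58 = 237.58 → 238
  B: 75 + 59.4 = 134.4 → 134
  → #EDEE86
34% tone:
  R: 228 + 0.34×(128−228) = 228 − 34 = 194 → 194
  G: 229 + 0.34×(128−229) = 229 − 34.34 = 194.66 → 195
  B: 75 + 18.02 = 93.02 → 93
  → #C2C35D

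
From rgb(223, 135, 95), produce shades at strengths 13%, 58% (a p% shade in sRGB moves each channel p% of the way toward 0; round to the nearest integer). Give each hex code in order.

13%: (223 − 28.99 = 194.01→194, 135 − 17.55 = 117.45→117, 95 − 12.35 = 82.65→83) → #c27553
58%: (223 − 129.34 = 93.66→94, 135 − 78.3 = 56.7→57, 95 − 55.1 = 39.9→40) → #5e3928

#c27553, #5e3928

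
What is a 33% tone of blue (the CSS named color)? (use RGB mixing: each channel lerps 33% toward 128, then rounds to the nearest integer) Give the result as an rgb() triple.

CSS blue is rgb(0, 0, 255).
Per channel, c → c + 0.33(128 − c):
  R: 0 + 0.33×(128−0) = 0 + 42.24 = 42.24 → 42
  G: 0 + 0.33×(128−0) = 0 + 42.24 = 42.24 → 42
  B: 255 − 41.91 = 213.09 → 213

rgb(42, 42, 213)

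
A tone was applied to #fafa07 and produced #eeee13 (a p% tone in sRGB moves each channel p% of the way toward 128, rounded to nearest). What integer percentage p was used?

10%

#fafa07 is rgb(250, 250, 7); #eeee13 is rgb(238, 238, 19).
On the R channel (widest range): 238 ≈ 250 + (p/100)(128 − 250), so p ≈ 100×(238 − 250)/(128 − 250) = -1200/-122 = 9.84.
p = 10 reproduces all three channels after rounding.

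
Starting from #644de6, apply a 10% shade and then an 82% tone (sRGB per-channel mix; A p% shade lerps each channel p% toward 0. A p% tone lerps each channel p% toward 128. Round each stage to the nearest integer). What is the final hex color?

#79758e

#644de6 is rgb(100, 77, 230).
Per channel, c → c + 0.1(0 − c):
  R: 100 − 10 = 90 → 90
  G: 77 − 7.7 = 69.3 → 69
  B: 230 − 23 = 207 → 207
After the shade: rgb(90, 69, 207) = #5a45cf.
Lerp each channel 82% toward 128:
  R: 90 + 0.82×(128−90) = 90 + 31.16 = 121.16 → 121
  G: 69 + 0.82×(128−69) = 69 + 48.38 = 117.38 → 117
  B: 207 + 0.82×(128−207) = 207 − 64.78 = 142.22 → 142
rgb(121, 117, 142) = #79758e.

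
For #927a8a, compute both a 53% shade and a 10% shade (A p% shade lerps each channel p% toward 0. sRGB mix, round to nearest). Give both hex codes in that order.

#453941, #836e7c

#927a8a is rgb(146, 122, 138).
53% shade:
  R: 146 + 0.53×(0−146) = 146 − 77.38 = 68.62 → 69
  G: 122 + 0.53×(0−122) = 122 − 64.66 = 57.34 → 57
  B: 138 + 0.53×(0−138) = 138 − 73.14 = 64.86 → 65
  → #453941
10% shade:
  R: 146 + 0.1×(0−146) = 146 − 14.6 = 131.4 → 131
  G: 122 + 0.1×(0−122) = 122 − 12.2 = 109.8 → 110
  B: 138 − 13.8 = 124.2 → 124
  → #836e7c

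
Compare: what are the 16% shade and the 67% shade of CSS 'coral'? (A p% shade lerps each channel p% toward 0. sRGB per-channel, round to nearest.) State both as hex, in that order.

#D66B43, #542A1A

CSS coral is rgb(255, 127, 80).
16% shade:
  R: 255 − 40.8 = 214.2 → 214
  G: 127 + 0.16×(0−127) = 127 − 20.32 = 106.68 → 107
  B: 80 + 0.16×(0−80) = 80 − 12.8 = 67.2 → 67
  → #D66B43
67% shade:
  R: 255 + 0.67×(0−255) = 255 − 170.85 = 84.15 → 84
  G: 127 + 0.67×(0−127) = 127 − 85.09 = 41.91 → 42
  B: 80 − 53.6 = 26.4 → 26
  → #542A1A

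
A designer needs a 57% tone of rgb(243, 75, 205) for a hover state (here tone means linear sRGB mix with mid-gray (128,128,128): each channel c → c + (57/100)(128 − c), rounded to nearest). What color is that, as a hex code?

#b169a1

Per channel, c → c + 0.57(128 − c):
  R: 243 + 0.57×(128−243) = 243 − 65.55 = 177.45 → 177
  G: 75 + 30.21 = 105.21 → 105
  B: 205 + 0.57×(128−205) = 205 − 43.89 = 161.11 → 161
rgb(177, 105, 161) = #b169a1.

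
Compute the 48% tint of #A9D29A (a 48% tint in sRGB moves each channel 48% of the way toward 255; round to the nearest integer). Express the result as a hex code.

#A9D29A is rgb(169, 210, 154).
Lerp each channel 48% toward 255:
  R: 169 + 41.28 = 210.28 → 210
  G: 210 + 0.48×(255−210) = 210 + 21.6 = 231.6 → 232
  B: 154 + 48.48 = 202.48 → 202
rgb(210, 232, 202) = #D2E8CA.

#D2E8CA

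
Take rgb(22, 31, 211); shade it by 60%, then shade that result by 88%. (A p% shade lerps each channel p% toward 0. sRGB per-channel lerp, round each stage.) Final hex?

#01010A

A 60% shade moves each channel 60% toward 0:
  R: 22 + 0.6×(0−22) = 22 − 13.2 = 8.8 → 9
  G: 31 + 0.6×(0−31) = 31 − 18.6 = 12.4 → 12
  B: 211 + 0.6×(0−211) = 211 − 126.6 = 84.4 → 84
After the shade: rgb(9, 12, 84) = #090C54.
Lerp each channel 88% toward 0:
  R: 9 + 0.88×(0−9) = 9 − 7.92 = 1.08 → 1
  G: 12 + 0.88×(0−12) = 12 − 10.56 = 1.44 → 1
  B: 84 + 0.88×(0−84) = 84 − 73.92 = 10.08 → 10
rgb(1, 1, 10) = #01010A.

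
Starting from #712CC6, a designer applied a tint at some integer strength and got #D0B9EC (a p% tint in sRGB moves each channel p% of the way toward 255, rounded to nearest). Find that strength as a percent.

67%

#712CC6 is rgb(113, 44, 198); #D0B9EC is rgb(208, 185, 236).
On the G channel (widest range): 185 ≈ 44 + (p/100)(255 − 44), so p ≈ 100×(185 − 44)/(255 − 44) = 14100/211 = 66.82.
p = 67 reproduces all three channels after rounding.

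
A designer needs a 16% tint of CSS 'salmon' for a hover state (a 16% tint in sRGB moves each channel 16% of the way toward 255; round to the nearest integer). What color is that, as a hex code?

#fb9489

CSS salmon is rgb(250, 128, 114).
Per channel, c → c + 0.16(255 − c):
  R: 250 + 0.16×(255−250) = 250 + 0.8 = 250.8 → 251
  G: 128 + 0.16×(255−128) = 128 + 20.32 = 148.32 → 148
  B: 114 + 0.16×(255−114) = 114 + 22.56 = 136.56 → 137
rgb(251, 148, 137) = #fb9489.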